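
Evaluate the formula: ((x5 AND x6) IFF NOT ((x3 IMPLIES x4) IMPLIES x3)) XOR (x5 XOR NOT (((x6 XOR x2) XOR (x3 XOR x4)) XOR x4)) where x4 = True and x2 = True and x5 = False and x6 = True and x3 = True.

True

x5 AND x6 = False AND True = False
x3 IMPLIES x4 = True IMPLIES True = True
(x3 IMPLIES x4) IMPLIES x3 = True IMPLIES True = True
NOT ((x3 IMPLIES x4) IMPLIES x3) = NOT True = False
(x5 AND x6) IFF NOT ((x3 IMPLIES x4) IMPLIES x3) = False IFF False = True
x6 XOR x2 = True XOR True = False
x3 XOR x4 = True XOR True = False
(x6 XOR x2) XOR (x3 XOR x4) = False XOR False = False
((x6 XOR x2) XOR (x3 XOR x4)) XOR x4 = False XOR True = True
NOT (((x6 XOR x2) XOR (x3 XOR x4)) XOR x4) = NOT True = False
x5 XOR NOT (((x6 XOR x2) XOR (x3 XOR x4)) XOR x4) = False XOR False = False
((x5 AND x6) IFF NOT ((x3 IMPLIES x4) IMPLIES x3)) XOR (x5 XOR NOT (((x6 XOR x2) XOR (x3 XOR x4)) XOR x4)) = True XOR False = True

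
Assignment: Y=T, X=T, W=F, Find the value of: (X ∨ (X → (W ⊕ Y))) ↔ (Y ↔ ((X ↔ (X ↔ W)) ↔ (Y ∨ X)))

F

W ⊕ Y = F ⊕ T = T
X → (W ⊕ Y) = T → T = T
X ∨ (X → (W ⊕ Y)) = T ∨ T = T
X ↔ W = T ↔ F = F
X ↔ (X ↔ W) = T ↔ F = F
Y ∨ X = T ∨ T = T
(X ↔ (X ↔ W)) ↔ (Y ∨ X) = F ↔ T = F
Y ↔ ((X ↔ (X ↔ W)) ↔ (Y ∨ X)) = T ↔ F = F
(X ∨ (X → (W ⊕ Y))) ↔ (Y ↔ ((X ↔ (X ↔ W)) ↔ (Y ∨ X))) = T ↔ F = F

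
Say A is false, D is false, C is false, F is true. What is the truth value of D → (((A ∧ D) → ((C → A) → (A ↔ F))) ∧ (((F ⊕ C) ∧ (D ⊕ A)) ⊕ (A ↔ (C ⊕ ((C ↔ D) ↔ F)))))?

True

Substituting A=False, D=False, C=False, F=True:
A ∧ D = False ∧ False = False
C → A = False → False = True
A ↔ F = False ↔ True = False
(C → A) → (A ↔ F) = True → False = False
(A ∧ D) → ((C → A) → (A ↔ F)) = False → False = True
F ⊕ C = True ⊕ False = True
D ⊕ A = False ⊕ False = False
(F ⊕ C) ∧ (D ⊕ A) = True ∧ False = False
C ↔ D = False ↔ False = True
(C ↔ D) ↔ F = True ↔ True = True
C ⊕ ((C ↔ D) ↔ F) = False ⊕ True = True
A ↔ (C ⊕ ((C ↔ D) ↔ F)) = False ↔ True = False
((F ⊕ C) ∧ (D ⊕ A)) ⊕ (A ↔ (C ⊕ ((C ↔ D) ↔ F))) = False ⊕ False = False
((A ∧ D) → ((C → A) → (A ↔ F))) ∧ (((F ⊕ C) ∧ (D ⊕ A)) ⊕ (A ↔ (C ⊕ ((C ↔ D) ↔ F)))) = True ∧ False = False
D → (((A ∧ D) → ((C → A) → (A ↔ F))) ∧ (((F ⊕ C) ∧ (D ⊕ A)) ⊕ (A ↔ (C ⊕ ((C ↔ D) ↔ F))))) = False → False = True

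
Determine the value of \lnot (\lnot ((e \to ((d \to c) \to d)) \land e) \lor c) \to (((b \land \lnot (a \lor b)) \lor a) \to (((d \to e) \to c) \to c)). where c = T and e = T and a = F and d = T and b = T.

d \to c = T \to T = T
(d \to c) \to d = T \to T = T
e \to ((d \to c) \to d) = T \to T = T
(e \to ((d \to c) \to d)) \land e = T \land T = T
\lnot ((e \to ((d \to c) \to d)) \land e) = \lnot T = F
\lnot ((e \to ((d \to c) \to d)) \land e) \lor c = F \lor T = T
\lnot (\lnot ((e \to ((d \to c) \to d)) \land e) \lor c) = \lnot T = F
a \lor b = F \lor T = T
\lnot (a \lor b) = \lnot T = F
b \land \lnot (a \lor b) = T \land F = F
(b \land \lnot (a \lor b)) \lor a = F \lor F = F
d \to e = T \to T = T
(d \to e) \to c = T \to T = T
((d \to e) \to c) \to c = T \to T = T
((b \land \lnot (a \lor b)) \lor a) \to (((d \to e) \to c) \to c) = F \to T = T
\lnot (\lnot ((e \to ((d \to c) \to d)) \land e) \lor c) \to (((b \land \lnot (a \lor b)) \lor a) \to (((d \to e) \to c) \to c)) = F \to T = T

T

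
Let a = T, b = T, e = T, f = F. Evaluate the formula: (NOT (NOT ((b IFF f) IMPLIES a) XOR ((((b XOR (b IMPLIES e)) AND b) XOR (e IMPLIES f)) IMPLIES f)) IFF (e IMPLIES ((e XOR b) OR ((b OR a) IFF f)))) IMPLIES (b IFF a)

b IFF f = T IFF F = F
(b IFF f) IMPLIES a = F IMPLIES T = T
NOT ((b IFF f) IMPLIES a) = NOT T = F
b IMPLIES e = T IMPLIES T = T
b XOR (b IMPLIES e) = T XOR T = F
(b XOR (b IMPLIES e)) AND b = F AND T = F
e IMPLIES f = T IMPLIES F = F
((b XOR (b IMPLIES e)) AND b) XOR (e IMPLIES f) = F XOR F = F
(((b XOR (b IMPLIES e)) AND b) XOR (e IMPLIES f)) IMPLIES f = F IMPLIES F = T
NOT ((b IFF f) IMPLIES a) XOR ((((b XOR (b IMPLIES e)) AND b) XOR (e IMPLIES f)) IMPLIES f) = F XOR T = T
NOT (NOT ((b IFF f) IMPLIES a) XOR ((((b XOR (b IMPLIES e)) AND b) XOR (e IMPLIES f)) IMPLIES f)) = NOT T = F
e XOR b = T XOR T = F
b OR a = T OR T = T
(b OR a) IFF f = T IFF F = F
(e XOR b) OR ((b OR a) IFF f) = F OR F = F
e IMPLIES ((e XOR b) OR ((b OR a) IFF f)) = T IMPLIES F = F
NOT (NOT ((b IFF f) IMPLIES a) XOR ((((b XOR (b IMPLIES e)) AND b) XOR (e IMPLIES f)) IMPLIES f)) IFF (e IMPLIES ((e XOR b) OR ((b OR a) IFF f))) = F IFF F = T
b IFF a = T IFF T = T
(NOT (NOT ((b IFF f) IMPLIES a) XOR ((((b XOR (b IMPLIES e)) AND b) XOR (e IMPLIES f)) IMPLIES f)) IFF (e IMPLIES ((e XOR b) OR ((b OR a) IFF f)))) IMPLIES (b IFF a) = T IMPLIES T = T

T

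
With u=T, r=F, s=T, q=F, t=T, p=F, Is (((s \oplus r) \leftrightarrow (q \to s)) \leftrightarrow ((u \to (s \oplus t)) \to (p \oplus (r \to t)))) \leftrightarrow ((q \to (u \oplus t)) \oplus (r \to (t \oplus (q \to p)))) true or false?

s \oplus r = T \oplus F = T
q \to s = F \to T = T
(s \oplus r) \leftrightarrow (q \to s) = T \leftrightarrow T = T
s \oplus t = T \oplus T = F
u \to (s \oplus t) = T \to F = F
r \to t = F \to T = T
p \oplus (r \to t) = F \oplus T = T
(u \to (s \oplus t)) \to (p \oplus (r \to t)) = F \to T = T
((s \oplus r) \leftrightarrow (q \to s)) \leftrightarrow ((u \to (s \oplus t)) \to (p \oplus (r \to t))) = T \leftrightarrow T = T
u \oplus t = T \oplus T = F
q \to (u \oplus t) = F \to F = T
q \to p = F \to F = T
t \oplus (q \to p) = T \oplus T = F
r \to (t \oplus (q \to p)) = F \to F = T
(q \to (u \oplus t)) \oplus (r \to (t \oplus (q \to p))) = T \oplus T = F
(((s \oplus r) \leftrightarrow (q \to s)) \leftrightarrow ((u \to (s \oplus t)) \to (p \oplus (r \to t)))) \leftrightarrow ((q \to (u \oplus t)) \oplus (r \to (t \oplus (q \to p)))) = T \leftrightarrow F = F

F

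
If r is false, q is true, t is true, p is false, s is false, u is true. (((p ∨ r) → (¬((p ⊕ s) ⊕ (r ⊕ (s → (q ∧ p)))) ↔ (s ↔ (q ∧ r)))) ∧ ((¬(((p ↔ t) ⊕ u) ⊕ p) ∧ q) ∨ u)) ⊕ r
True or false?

p ∨ r = F ∨ F = F
p ⊕ s = F ⊕ F = F
q ∧ p = T ∧ F = F
s → (q ∧ p) = F → F = T
r ⊕ (s → (q ∧ p)) = F ⊕ T = T
(p ⊕ s) ⊕ (r ⊕ (s → (q ∧ p))) = F ⊕ T = T
¬((p ⊕ s) ⊕ (r ⊕ (s → (q ∧ p)))) = ¬T = F
q ∧ r = T ∧ F = F
s ↔ (q ∧ r) = F ↔ F = T
¬((p ⊕ s) ⊕ (r ⊕ (s → (q ∧ p)))) ↔ (s ↔ (q ∧ r)) = F ↔ T = F
(p ∨ r) → (¬((p ⊕ s) ⊕ (r ⊕ (s → (q ∧ p)))) ↔ (s ↔ (q ∧ r))) = F → F = T
p ↔ t = F ↔ T = F
(p ↔ t) ⊕ u = F ⊕ T = T
((p ↔ t) ⊕ u) ⊕ p = T ⊕ F = T
¬(((p ↔ t) ⊕ u) ⊕ p) = ¬T = F
¬(((p ↔ t) ⊕ u) ⊕ p) ∧ q = F ∧ T = F
(¬(((p ↔ t) ⊕ u) ⊕ p) ∧ q) ∨ u = F ∨ T = T
((p ∨ r) → (¬((p ⊕ s) ⊕ (r ⊕ (s → (q ∧ p)))) ↔ (s ↔ (q ∧ r)))) ∧ ((¬(((p ↔ t) ⊕ u) ⊕ p) ∧ q) ∨ u) = T ∧ T = T
(((p ∨ r) → (¬((p ⊕ s) ⊕ (r ⊕ (s → (q ∧ p)))) ↔ (s ↔ (q ∧ r)))) ∧ ((¬(((p ↔ t) ⊕ u) ⊕ p) ∧ q) ∨ u)) ⊕ r = T ⊕ F = T

T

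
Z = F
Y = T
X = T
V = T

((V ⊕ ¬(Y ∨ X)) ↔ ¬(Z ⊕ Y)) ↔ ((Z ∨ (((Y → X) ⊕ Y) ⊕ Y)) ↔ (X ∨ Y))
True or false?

Substituting Z=F, Y=T, X=T, V=T:
Y ∨ X = T ∨ T = T
¬(Y ∨ X) = ¬T = F
V ⊕ ¬(Y ∨ X) = T ⊕ F = T
Z ⊕ Y = F ⊕ T = T
¬(Z ⊕ Y) = ¬T = F
(V ⊕ ¬(Y ∨ X)) ↔ ¬(Z ⊕ Y) = T ↔ F = F
Y → X = T → T = T
(Y → X) ⊕ Y = T ⊕ T = F
((Y → X) ⊕ Y) ⊕ Y = F ⊕ T = T
Z ∨ (((Y → X) ⊕ Y) ⊕ Y) = F ∨ T = T
X ∨ Y = T ∨ T = T
(Z ∨ (((Y → X) ⊕ Y) ⊕ Y)) ↔ (X ∨ Y) = T ↔ T = T
((V ⊕ ¬(Y ∨ X)) ↔ ¬(Z ⊕ Y)) ↔ ((Z ∨ (((Y → X) ⊕ Y) ⊕ Y)) ↔ (X ∨ Y)) = F ↔ T = F

F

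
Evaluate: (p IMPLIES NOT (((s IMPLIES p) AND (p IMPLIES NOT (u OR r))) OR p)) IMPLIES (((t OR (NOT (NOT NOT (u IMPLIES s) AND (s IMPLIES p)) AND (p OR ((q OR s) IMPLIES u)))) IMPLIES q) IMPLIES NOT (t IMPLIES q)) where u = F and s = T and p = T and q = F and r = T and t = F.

T

Substituting u=F, s=T, p=T, q=F, r=T, t=F:
s IMPLIES p = T IMPLIES T = T
u OR r = F OR T = T
NOT (u OR r) = NOT T = F
p IMPLIES NOT (u OR r) = T IMPLIES F = F
(s IMPLIES p) AND (p IMPLIES NOT (u OR r)) = T AND F = F
((s IMPLIES p) AND (p IMPLIES NOT (u OR r))) OR p = F OR T = T
NOT (((s IMPLIES p) AND (p IMPLIES NOT (u OR r))) OR p) = NOT T = F
p IMPLIES NOT (((s IMPLIES p) AND (p IMPLIES NOT (u OR r))) OR p) = T IMPLIES F = F
u IMPLIES s = F IMPLIES T = T
NOT (u IMPLIES s) = NOT T = F
NOT NOT (u IMPLIES s) = NOT F = T
s IMPLIES p = T IMPLIES T = T
NOT NOT (u IMPLIES s) AND (s IMPLIES p) = T AND T = T
NOT (NOT NOT (u IMPLIES s) AND (s IMPLIES p)) = NOT T = F
q OR s = F OR T = T
(q OR s) IMPLIES u = T IMPLIES F = F
p OR ((q OR s) IMPLIES u) = T OR F = T
NOT (NOT NOT (u IMPLIES s) AND (s IMPLIES p)) AND (p OR ((q OR s) IMPLIES u)) = F AND T = F
t OR (NOT (NOT NOT (u IMPLIES s) AND (s IMPLIES p)) AND (p OR ((q OR s) IMPLIES u))) = F OR F = F
(t OR (NOT (NOT NOT (u IMPLIES s) AND (s IMPLIES p)) AND (p OR ((q OR s) IMPLIES u)))) IMPLIES q = F IMPLIES F = T
t IMPLIES q = F IMPLIES F = T
NOT (t IMPLIES q) = NOT T = F
((t OR (NOT (NOT NOT (u IMPLIES s) AND (s IMPLIES p)) AND (p OR ((q OR s) IMPLIES u)))) IMPLIES q) IMPLIES NOT (t IMPLIES q) = T IMPLIES F = F
(p IMPLIES NOT (((s IMPLIES p) AND (p IMPLIES NOT (u OR r))) OR p)) IMPLIES (((t OR (NOT (NOT NOT (u IMPLIES s) AND (s IMPLIES p)) AND (p OR ((q OR s) IMPLIES u)))) IMPLIES q) IMPLIES NOT (t IMPLIES q)) = F IMPLIES F = T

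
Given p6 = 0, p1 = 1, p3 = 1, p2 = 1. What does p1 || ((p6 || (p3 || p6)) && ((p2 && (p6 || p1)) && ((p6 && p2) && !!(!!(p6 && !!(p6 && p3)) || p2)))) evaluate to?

p3 || p6 = 1 || 0 = 1
p6 || (p3 || p6) = 0 || 1 = 1
p6 || p1 = 0 || 1 = 1
p2 && (p6 || p1) = 1 && 1 = 1
p6 && p2 = 0 && 1 = 0
p6 && p3 = 0 && 1 = 0
!(p6 && p3) = !0 = 1
!!(p6 && p3) = !1 = 0
p6 && !!(p6 && p3) = 0 && 0 = 0
!(p6 && !!(p6 && p3)) = !0 = 1
!!(p6 && !!(p6 && p3)) = !1 = 0
!!(p6 && !!(p6 && p3)) || p2 = 0 || 1 = 1
!(!!(p6 && !!(p6 && p3)) || p2) = !1 = 0
!!(!!(p6 && !!(p6 && p3)) || p2) = !0 = 1
(p6 && p2) && !!(!!(p6 && !!(p6 && p3)) || p2) = 0 && 1 = 0
(p2 && (p6 || p1)) && ((p6 && p2) && !!(!!(p6 && !!(p6 && p3)) || p2)) = 1 && 0 = 0
(p6 || (p3 || p6)) && ((p2 && (p6 || p1)) && ((p6 && p2) && !!(!!(p6 && !!(p6 && p3)) || p2))) = 1 && 0 = 0
p1 || ((p6 || (p3 || p6)) && ((p2 && (p6 || p1)) && ((p6 && p2) && !!(!!(p6 && !!(p6 && p3)) || p2)))) = 1 || 0 = 1

1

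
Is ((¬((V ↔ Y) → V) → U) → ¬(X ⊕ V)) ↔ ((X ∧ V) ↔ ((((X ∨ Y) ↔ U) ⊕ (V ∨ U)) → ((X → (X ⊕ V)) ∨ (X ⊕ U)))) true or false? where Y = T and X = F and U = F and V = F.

V ↔ Y = F ↔ T = F
(V ↔ Y) → V = F → F = T
¬((V ↔ Y) → V) = ¬T = F
¬((V ↔ Y) → V) → U = F → F = T
X ⊕ V = F ⊕ F = F
¬(X ⊕ V) = ¬F = T
(¬((V ↔ Y) → V) → U) → ¬(X ⊕ V) = T → T = T
X ∧ V = F ∧ F = F
X ∨ Y = F ∨ T = T
(X ∨ Y) ↔ U = T ↔ F = F
V ∨ U = F ∨ F = F
((X ∨ Y) ↔ U) ⊕ (V ∨ U) = F ⊕ F = F
X ⊕ V = F ⊕ F = F
X → (X ⊕ V) = F → F = T
X ⊕ U = F ⊕ F = F
(X → (X ⊕ V)) ∨ (X ⊕ U) = T ∨ F = T
(((X ∨ Y) ↔ U) ⊕ (V ∨ U)) → ((X → (X ⊕ V)) ∨ (X ⊕ U)) = F → T = T
(X ∧ V) ↔ ((((X ∨ Y) ↔ U) ⊕ (V ∨ U)) → ((X → (X ⊕ V)) ∨ (X ⊕ U))) = F ↔ T = F
((¬((V ↔ Y) → V) → U) → ¬(X ⊕ V)) ↔ ((X ∧ V) ↔ ((((X ∨ Y) ↔ U) ⊕ (V ∨ U)) → ((X → (X ⊕ V)) ∨ (X ⊕ U)))) = T ↔ F = F

F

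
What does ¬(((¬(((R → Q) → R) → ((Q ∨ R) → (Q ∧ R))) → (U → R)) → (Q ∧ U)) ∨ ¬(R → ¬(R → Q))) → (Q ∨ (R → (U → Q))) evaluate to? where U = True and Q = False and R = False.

True

R → Q = False → False = True
(R → Q) → R = True → False = False
Q ∨ R = False ∨ False = False
Q ∧ R = False ∧ False = False
(Q ∨ R) → (Q ∧ R) = False → False = True
((R → Q) → R) → ((Q ∨ R) → (Q ∧ R)) = False → True = True
¬(((R → Q) → R) → ((Q ∨ R) → (Q ∧ R))) = ¬True = False
U → R = True → False = False
¬(((R → Q) → R) → ((Q ∨ R) → (Q ∧ R))) → (U → R) = False → False = True
Q ∧ U = False ∧ True = False
(¬(((R → Q) → R) → ((Q ∨ R) → (Q ∧ R))) → (U → R)) → (Q ∧ U) = True → False = False
R → Q = False → False = True
¬(R → Q) = ¬True = False
R → ¬(R → Q) = False → False = True
¬(R → ¬(R → Q)) = ¬True = False
((¬(((R → Q) → R) → ((Q ∨ R) → (Q ∧ R))) → (U → R)) → (Q ∧ U)) ∨ ¬(R → ¬(R → Q)) = False ∨ False = False
¬(((¬(((R → Q) → R) → ((Q ∨ R) → (Q ∧ R))) → (U → R)) → (Q ∧ U)) ∨ ¬(R → ¬(R → Q))) = ¬False = True
U → Q = True → False = False
R → (U → Q) = False → False = True
Q ∨ (R → (U → Q)) = False ∨ True = True
¬(((¬(((R → Q) → R) → ((Q ∨ R) → (Q ∧ R))) → (U → R)) → (Q ∧ U)) ∨ ¬(R → ¬(R → Q))) → (Q ∨ (R → (U → Q))) = True → True = True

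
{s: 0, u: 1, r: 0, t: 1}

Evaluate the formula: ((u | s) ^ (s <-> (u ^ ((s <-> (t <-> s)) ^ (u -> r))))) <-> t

Substituting s=0, u=1, r=0, t=1:
u | s = 1 | 0 = 1
t <-> s = 1 <-> 0 = 0
s <-> (t <-> s) = 0 <-> 0 = 1
u -> r = 1 -> 0 = 0
(s <-> (t <-> s)) ^ (u -> r) = 1 ^ 0 = 1
u ^ ((s <-> (t <-> s)) ^ (u -> r)) = 1 ^ 1 = 0
s <-> (u ^ ((s <-> (t <-> s)) ^ (u -> r))) = 0 <-> 0 = 1
(u | s) ^ (s <-> (u ^ ((s <-> (t <-> s)) ^ (u -> r)))) = 1 ^ 1 = 0
((u | s) ^ (s <-> (u ^ ((s <-> (t <-> s)) ^ (u -> r))))) <-> t = 0 <-> 1 = 0

0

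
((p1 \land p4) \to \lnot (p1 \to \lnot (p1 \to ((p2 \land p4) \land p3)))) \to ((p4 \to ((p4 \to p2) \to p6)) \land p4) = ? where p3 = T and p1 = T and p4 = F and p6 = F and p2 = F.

F

p1 \land p4 = T \land F = F
p2 \land p4 = F \land F = F
(p2 \land p4) \land p3 = F \land T = F
p1 \to ((p2 \land p4) \land p3) = T \to F = F
\lnot (p1 \to ((p2 \land p4) \land p3)) = \lnot F = T
p1 \to \lnot (p1 \to ((p2 \land p4) \land p3)) = T \to T = T
\lnot (p1 \to \lnot (p1 \to ((p2 \land p4) \land p3))) = \lnot T = F
(p1 \land p4) \to \lnot (p1 \to \lnot (p1 \to ((p2 \land p4) \land p3))) = F \to F = T
p4 \to p2 = F \to F = T
(p4 \to p2) \to p6 = T \to F = F
p4 \to ((p4 \to p2) \to p6) = F \to F = T
(p4 \to ((p4 \to p2) \to p6)) \land p4 = T \land F = F
((p1 \land p4) \to \lnot (p1 \to \lnot (p1 \to ((p2 \land p4) \land p3)))) \to ((p4 \to ((p4 \to p2) \to p6)) \land p4) = T \to F = F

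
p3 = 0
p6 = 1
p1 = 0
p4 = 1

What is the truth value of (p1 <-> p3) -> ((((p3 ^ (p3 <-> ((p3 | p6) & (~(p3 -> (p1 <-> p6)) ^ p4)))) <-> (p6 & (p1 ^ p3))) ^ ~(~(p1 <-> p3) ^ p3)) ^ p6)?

1

p1 <-> p3 = 0 <-> 0 = 1
p3 | p6 = 0 | 1 = 1
p1 <-> p6 = 0 <-> 1 = 0
p3 -> (p1 <-> p6) = 0 -> 0 = 1
~(p3 -> (p1 <-> p6)) = ~1 = 0
~(p3 -> (p1 <-> p6)) ^ p4 = 0 ^ 1 = 1
(p3 | p6) & (~(p3 -> (p1 <-> p6)) ^ p4) = 1 & 1 = 1
p3 <-> ((p3 | p6) & (~(p3 -> (p1 <-> p6)) ^ p4)) = 0 <-> 1 = 0
p3 ^ (p3 <-> ((p3 | p6) & (~(p3 -> (p1 <-> p6)) ^ p4))) = 0 ^ 0 = 0
p1 ^ p3 = 0 ^ 0 = 0
p6 & (p1 ^ p3) = 1 & 0 = 0
(p3 ^ (p3 <-> ((p3 | p6) & (~(p3 -> (p1 <-> p6)) ^ p4)))) <-> (p6 & (p1 ^ p3)) = 0 <-> 0 = 1
p1 <-> p3 = 0 <-> 0 = 1
~(p1 <-> p3) = ~1 = 0
~(p1 <-> p3) ^ p3 = 0 ^ 0 = 0
~(~(p1 <-> p3) ^ p3) = ~0 = 1
((p3 ^ (p3 <-> ((p3 | p6) & (~(p3 -> (p1 <-> p6)) ^ p4)))) <-> (p6 & (p1 ^ p3))) ^ ~(~(p1 <-> p3) ^ p3) = 1 ^ 1 = 0
(((p3 ^ (p3 <-> ((p3 | p6) & (~(p3 -> (p1 <-> p6)) ^ p4)))) <-> (p6 & (p1 ^ p3))) ^ ~(~(p1 <-> p3) ^ p3)) ^ p6 = 0 ^ 1 = 1
(p1 <-> p3) -> ((((p3 ^ (p3 <-> ((p3 | p6) & (~(p3 -> (p1 <-> p6)) ^ p4)))) <-> (p6 & (p1 ^ p3))) ^ ~(~(p1 <-> p3) ^ p3)) ^ p6) = 1 -> 1 = 1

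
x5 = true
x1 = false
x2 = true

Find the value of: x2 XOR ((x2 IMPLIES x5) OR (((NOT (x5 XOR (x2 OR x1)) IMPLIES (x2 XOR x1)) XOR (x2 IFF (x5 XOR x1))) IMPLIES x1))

Substituting x5=true, x1=false, x2=true:
x2 IMPLIES x5 = true IMPLIES true = true
x2 OR x1 = true OR false = true
x5 XOR (x2 OR x1) = true XOR true = false
NOT (x5 XOR (x2 OR x1)) = NOT false = true
x2 XOR x1 = true XOR false = true
NOT (x5 XOR (x2 OR x1)) IMPLIES (x2 XOR x1) = true IMPLIES true = true
x5 XOR x1 = true XOR false = true
x2 IFF (x5 XOR x1) = true IFF true = true
(NOT (x5 XOR (x2 OR x1)) IMPLIES (x2 XOR x1)) XOR (x2 IFF (x5 XOR x1)) = true XOR true = false
((NOT (x5 XOR (x2 OR x1)) IMPLIES (x2 XOR x1)) XOR (x2 IFF (x5 XOR x1))) IMPLIES x1 = false IMPLIES false = true
(x2 IMPLIES x5) OR (((NOT (x5 XOR (x2 OR x1)) IMPLIES (x2 XOR x1)) XOR (x2 IFF (x5 XOR x1))) IMPLIES x1) = true OR true = true
x2 XOR ((x2 IMPLIES x5) OR (((NOT (x5 XOR (x2 OR x1)) IMPLIES (x2 XOR x1)) XOR (x2 IFF (x5 XOR x1))) IMPLIES x1)) = true XOR true = false

false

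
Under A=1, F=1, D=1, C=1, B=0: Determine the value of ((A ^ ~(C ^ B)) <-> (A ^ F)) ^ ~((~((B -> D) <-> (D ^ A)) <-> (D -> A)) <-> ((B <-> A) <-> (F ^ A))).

Substituting A=1, F=1, D=1, C=1, B=0:
C ^ B = 1 ^ 0 = 1
~(C ^ B) = ~1 = 0
A ^ ~(C ^ B) = 1 ^ 0 = 1
A ^ F = 1 ^ 1 = 0
(A ^ ~(C ^ B)) <-> (A ^ F) = 1 <-> 0 = 0
B -> D = 0 -> 1 = 1
D ^ A = 1 ^ 1 = 0
(B -> D) <-> (D ^ A) = 1 <-> 0 = 0
~((B -> D) <-> (D ^ A)) = ~0 = 1
D -> A = 1 -> 1 = 1
~((B -> D) <-> (D ^ A)) <-> (D -> A) = 1 <-> 1 = 1
B <-> A = 0 <-> 1 = 0
F ^ A = 1 ^ 1 = 0
(B <-> A) <-> (F ^ A) = 0 <-> 0 = 1
(~((B -> D) <-> (D ^ A)) <-> (D -> A)) <-> ((B <-> A) <-> (F ^ A)) = 1 <-> 1 = 1
~((~((B -> D) <-> (D ^ A)) <-> (D -> A)) <-> ((B <-> A) <-> (F ^ A))) = ~1 = 0
((A ^ ~(C ^ B)) <-> (A ^ F)) ^ ~((~((B -> D) <-> (D ^ A)) <-> (D -> A)) <-> ((B <-> A) <-> (F ^ A))) = 0 ^ 0 = 0

0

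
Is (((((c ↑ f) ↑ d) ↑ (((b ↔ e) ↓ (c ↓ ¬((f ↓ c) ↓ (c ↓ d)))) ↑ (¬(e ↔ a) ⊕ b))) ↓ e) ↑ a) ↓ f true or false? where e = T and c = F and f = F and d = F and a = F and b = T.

c ↑ f = F ↑ F = T
(c ↑ f) ↑ d = T ↑ F = T
b ↔ e = T ↔ T = T
f ↓ c = F ↓ F = T
c ↓ d = F ↓ F = T
(f ↓ c) ↓ (c ↓ d) = T ↓ T = F
¬((f ↓ c) ↓ (c ↓ d)) = ¬F = T
c ↓ ¬((f ↓ c) ↓ (c ↓ d)) = F ↓ T = F
(b ↔ e) ↓ (c ↓ ¬((f ↓ c) ↓ (c ↓ d))) = T ↓ F = F
e ↔ a = T ↔ F = F
¬(e ↔ a) = ¬F = T
¬(e ↔ a) ⊕ b = T ⊕ T = F
((b ↔ e) ↓ (c ↓ ¬((f ↓ c) ↓ (c ↓ d)))) ↑ (¬(e ↔ a) ⊕ b) = F ↑ F = T
((c ↑ f) ↑ d) ↑ (((b ↔ e) ↓ (c ↓ ¬((f ↓ c) ↓ (c ↓ d)))) ↑ (¬(e ↔ a) ⊕ b)) = T ↑ T = F
(((c ↑ f) ↑ d) ↑ (((b ↔ e) ↓ (c ↓ ¬((f ↓ c) ↓ (c ↓ d)))) ↑ (¬(e ↔ a) ⊕ b))) ↓ e = F ↓ T = F
((((c ↑ f) ↑ d) ↑ (((b ↔ e) ↓ (c ↓ ¬((f ↓ c) ↓ (c ↓ d)))) ↑ (¬(e ↔ a) ⊕ b))) ↓ e) ↑ a = F ↑ F = T
(((((c ↑ f) ↑ d) ↑ (((b ↔ e) ↓ (c ↓ ¬((f ↓ c) ↓ (c ↓ d)))) ↑ (¬(e ↔ a) ⊕ b))) ↓ e) ↑ a) ↓ f = T ↓ F = F

F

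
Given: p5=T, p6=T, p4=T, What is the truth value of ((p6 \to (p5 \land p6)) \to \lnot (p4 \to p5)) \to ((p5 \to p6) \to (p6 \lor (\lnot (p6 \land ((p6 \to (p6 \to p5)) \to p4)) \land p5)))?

p5 \land p6 = T \land T = T
p6 \to (p5 \land p6) = T \to T = T
p4 \to p5 = T \to T = T
\lnot (p4 \to p5) = \lnot T = F
(p6 \to (p5 \land p6)) \to \lnot (p4 \to p5) = T \to F = F
p5 \to p6 = T \to T = T
p6 \to p5 = T \to T = T
p6 \to (p6 \to p5) = T \to T = T
(p6 \to (p6 \to p5)) \to p4 = T \to T = T
p6 \land ((p6 \to (p6 \to p5)) \to p4) = T \land T = T
\lnot (p6 \land ((p6 \to (p6 \to p5)) \to p4)) = \lnot T = F
\lnot (p6 \land ((p6 \to (p6 \to p5)) \to p4)) \land p5 = F \land T = F
p6 \lor (\lnot (p6 \land ((p6 \to (p6 \to p5)) \to p4)) \land p5) = T \lor F = T
(p5 \to p6) \to (p6 \lor (\lnot (p6 \land ((p6 \to (p6 \to p5)) \to p4)) \land p5)) = T \to T = T
((p6 \to (p5 \land p6)) \to \lnot (p4 \to p5)) \to ((p5 \to p6) \to (p6 \lor (\lnot (p6 \land ((p6 \to (p6 \to p5)) \to p4)) \land p5))) = F \to T = T

T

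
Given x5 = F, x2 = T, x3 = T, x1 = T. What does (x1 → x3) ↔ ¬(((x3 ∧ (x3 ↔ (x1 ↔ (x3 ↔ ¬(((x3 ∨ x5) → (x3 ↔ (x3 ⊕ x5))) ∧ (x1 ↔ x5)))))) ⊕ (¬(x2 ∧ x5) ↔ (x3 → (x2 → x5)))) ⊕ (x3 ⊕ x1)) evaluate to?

x1 → x3 = T → T = T
x3 ∨ x5 = T ∨ F = T
x3 ⊕ x5 = T ⊕ F = T
x3 ↔ (x3 ⊕ x5) = T ↔ T = T
(x3 ∨ x5) → (x3 ↔ (x3 ⊕ x5)) = T → T = T
x1 ↔ x5 = T ↔ F = F
((x3 ∨ x5) → (x3 ↔ (x3 ⊕ x5))) ∧ (x1 ↔ x5) = T ∧ F = F
¬(((x3 ∨ x5) → (x3 ↔ (x3 ⊕ x5))) ∧ (x1 ↔ x5)) = ¬F = T
x3 ↔ ¬(((x3 ∨ x5) → (x3 ↔ (x3 ⊕ x5))) ∧ (x1 ↔ x5)) = T ↔ T = T
x1 ↔ (x3 ↔ ¬(((x3 ∨ x5) → (x3 ↔ (x3 ⊕ x5))) ∧ (x1 ↔ x5))) = T ↔ T = T
x3 ↔ (x1 ↔ (x3 ↔ ¬(((x3 ∨ x5) → (x3 ↔ (x3 ⊕ x5))) ∧ (x1 ↔ x5)))) = T ↔ T = T
x3 ∧ (x3 ↔ (x1 ↔ (x3 ↔ ¬(((x3 ∨ x5) → (x3 ↔ (x3 ⊕ x5))) ∧ (x1 ↔ x5))))) = T ∧ T = T
x2 ∧ x5 = T ∧ F = F
¬(x2 ∧ x5) = ¬F = T
x2 → x5 = T → F = F
x3 → (x2 → x5) = T → F = F
¬(x2 ∧ x5) ↔ (x3 → (x2 → x5)) = T ↔ F = F
(x3 ∧ (x3 ↔ (x1 ↔ (x3 ↔ ¬(((x3 ∨ x5) → (x3 ↔ (x3 ⊕ x5))) ∧ (x1 ↔ x5)))))) ⊕ (¬(x2 ∧ x5) ↔ (x3 → (x2 → x5))) = T ⊕ F = T
x3 ⊕ x1 = T ⊕ T = F
((x3 ∧ (x3 ↔ (x1 ↔ (x3 ↔ ¬(((x3 ∨ x5) → (x3 ↔ (x3 ⊕ x5))) ∧ (x1 ↔ x5)))))) ⊕ (¬(x2 ∧ x5) ↔ (x3 → (x2 → x5)))) ⊕ (x3 ⊕ x1) = T ⊕ F = T
¬(((x3 ∧ (x3 ↔ (x1 ↔ (x3 ↔ ¬(((x3 ∨ x5) → (x3 ↔ (x3 ⊕ x5))) ∧ (x1 ↔ x5)))))) ⊕ (¬(x2 ∧ x5) ↔ (x3 → (x2 → x5)))) ⊕ (x3 ⊕ x1)) = ¬T = F
(x1 → x3) ↔ ¬(((x3 ∧ (x3 ↔ (x1 ↔ (x3 ↔ ¬(((x3 ∨ x5) → (x3 ↔ (x3 ⊕ x5))) ∧ (x1 ↔ x5)))))) ⊕ (¬(x2 ∧ x5) ↔ (x3 → (x2 → x5)))) ⊕ (x3 ⊕ x1)) = T ↔ F = F

F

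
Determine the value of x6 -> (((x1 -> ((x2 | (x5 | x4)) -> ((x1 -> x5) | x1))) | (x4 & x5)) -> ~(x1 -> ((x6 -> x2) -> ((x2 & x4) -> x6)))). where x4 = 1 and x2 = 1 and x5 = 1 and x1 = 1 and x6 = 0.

x5 | x4 = 1 | 1 = 1
x2 | (x5 | x4) = 1 | 1 = 1
x1 -> x5 = 1 -> 1 = 1
(x1 -> x5) | x1 = 1 | 1 = 1
(x2 | (x5 | x4)) -> ((x1 -> x5) | x1) = 1 -> 1 = 1
x1 -> ((x2 | (x5 | x4)) -> ((x1 -> x5) | x1)) = 1 -> 1 = 1
x4 & x5 = 1 & 1 = 1
(x1 -> ((x2 | (x5 | x4)) -> ((x1 -> x5) | x1))) | (x4 & x5) = 1 | 1 = 1
x6 -> x2 = 0 -> 1 = 1
x2 & x4 = 1 & 1 = 1
(x2 & x4) -> x6 = 1 -> 0 = 0
(x6 -> x2) -> ((x2 & x4) -> x6) = 1 -> 0 = 0
x1 -> ((x6 -> x2) -> ((x2 & x4) -> x6)) = 1 -> 0 = 0
~(x1 -> ((x6 -> x2) -> ((x2 & x4) -> x6))) = ~0 = 1
((x1 -> ((x2 | (x5 | x4)) -> ((x1 -> x5) | x1))) | (x4 & x5)) -> ~(x1 -> ((x6 -> x2) -> ((x2 & x4) -> x6))) = 1 -> 1 = 1
x6 -> (((x1 -> ((x2 | (x5 | x4)) -> ((x1 -> x5) | x1))) | (x4 & x5)) -> ~(x1 -> ((x6 -> x2) -> ((x2 & x4) -> x6)))) = 0 -> 1 = 1

1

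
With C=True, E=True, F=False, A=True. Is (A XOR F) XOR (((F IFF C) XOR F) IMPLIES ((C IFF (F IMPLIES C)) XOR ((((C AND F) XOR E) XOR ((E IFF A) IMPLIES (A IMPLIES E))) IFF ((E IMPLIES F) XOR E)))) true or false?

A XOR F = True XOR False = True
F IFF C = False IFF True = False
(F IFF C) XOR F = False XOR False = False
F IMPLIES C = False IMPLIES True = True
C IFF (F IMPLIES C) = True IFF True = True
C AND F = True AND False = False
(C AND F) XOR E = False XOR True = True
E IFF A = True IFF True = True
A IMPLIES E = True IMPLIES True = True
(E IFF A) IMPLIES (A IMPLIES E) = True IMPLIES True = True
((C AND F) XOR E) XOR ((E IFF A) IMPLIES (A IMPLIES E)) = True XOR True = False
E IMPLIES F = True IMPLIES False = False
(E IMPLIES F) XOR E = False XOR True = True
(((C AND F) XOR E) XOR ((E IFF A) IMPLIES (A IMPLIES E))) IFF ((E IMPLIES F) XOR E) = False IFF True = False
(C IFF (F IMPLIES C)) XOR ((((C AND F) XOR E) XOR ((E IFF A) IMPLIES (A IMPLIES E))) IFF ((E IMPLIES F) XOR E)) = True XOR False = True
((F IFF C) XOR F) IMPLIES ((C IFF (F IMPLIES C)) XOR ((((C AND F) XOR E) XOR ((E IFF A) IMPLIES (A IMPLIES E))) IFF ((E IMPLIES F) XOR E))) = False IMPLIES True = True
(A XOR F) XOR (((F IFF C) XOR F) IMPLIES ((C IFF (F IMPLIES C)) XOR ((((C AND F) XOR E) XOR ((E IFF A) IMPLIES (A IMPLIES E))) IFF ((E IMPLIES F) XOR E)))) = True XOR True = False

False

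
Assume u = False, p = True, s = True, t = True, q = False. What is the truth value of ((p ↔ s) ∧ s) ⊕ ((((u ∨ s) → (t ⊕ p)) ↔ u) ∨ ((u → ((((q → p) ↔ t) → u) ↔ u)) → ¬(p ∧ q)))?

False

p ↔ s = True ↔ True = True
(p ↔ s) ∧ s = True ∧ True = True
u ∨ s = False ∨ True = True
t ⊕ p = True ⊕ True = False
(u ∨ s) → (t ⊕ p) = True → False = False
((u ∨ s) → (t ⊕ p)) ↔ u = False ↔ False = True
q → p = False → True = True
(q → p) ↔ t = True ↔ True = True
((q → p) ↔ t) → u = True → False = False
(((q → p) ↔ t) → u) ↔ u = False ↔ False = True
u → ((((q → p) ↔ t) → u) ↔ u) = False → True = True
p ∧ q = True ∧ False = False
¬(p ∧ q) = ¬False = True
(u → ((((q → p) ↔ t) → u) ↔ u)) → ¬(p ∧ q) = True → True = True
(((u ∨ s) → (t ⊕ p)) ↔ u) ∨ ((u → ((((q → p) ↔ t) → u) ↔ u)) → ¬(p ∧ q)) = True ∨ True = True
((p ↔ s) ∧ s) ⊕ ((((u ∨ s) → (t ⊕ p)) ↔ u) ∨ ((u → ((((q → p) ↔ t) → u) ↔ u)) → ¬(p ∧ q))) = True ⊕ True = False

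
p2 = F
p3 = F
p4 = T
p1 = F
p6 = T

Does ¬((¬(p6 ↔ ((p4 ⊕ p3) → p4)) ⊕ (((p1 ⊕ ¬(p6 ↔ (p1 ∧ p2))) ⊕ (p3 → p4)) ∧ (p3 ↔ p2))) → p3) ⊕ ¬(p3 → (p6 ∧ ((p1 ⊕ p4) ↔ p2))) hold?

F

p4 ⊕ p3 = T ⊕ F = T
(p4 ⊕ p3) → p4 = T → T = T
p6 ↔ ((p4 ⊕ p3) → p4) = T ↔ T = T
¬(p6 ↔ ((p4 ⊕ p3) → p4)) = ¬T = F
p1 ∧ p2 = F ∧ F = F
p6 ↔ (p1 ∧ p2) = T ↔ F = F
¬(p6 ↔ (p1 ∧ p2)) = ¬F = T
p1 ⊕ ¬(p6 ↔ (p1 ∧ p2)) = F ⊕ T = T
p3 → p4 = F → T = T
(p1 ⊕ ¬(p6 ↔ (p1 ∧ p2))) ⊕ (p3 → p4) = T ⊕ T = F
p3 ↔ p2 = F ↔ F = T
((p1 ⊕ ¬(p6 ↔ (p1 ∧ p2))) ⊕ (p3 → p4)) ∧ (p3 ↔ p2) = F ∧ T = F
¬(p6 ↔ ((p4 ⊕ p3) → p4)) ⊕ (((p1 ⊕ ¬(p6 ↔ (p1 ∧ p2))) ⊕ (p3 → p4)) ∧ (p3 ↔ p2)) = F ⊕ F = F
(¬(p6 ↔ ((p4 ⊕ p3) → p4)) ⊕ (((p1 ⊕ ¬(p6 ↔ (p1 ∧ p2))) ⊕ (p3 → p4)) ∧ (p3 ↔ p2))) → p3 = F → F = T
¬((¬(p6 ↔ ((p4 ⊕ p3) → p4)) ⊕ (((p1 ⊕ ¬(p6 ↔ (p1 ∧ p2))) ⊕ (p3 → p4)) ∧ (p3 ↔ p2))) → p3) = ¬T = F
p1 ⊕ p4 = F ⊕ T = T
(p1 ⊕ p4) ↔ p2 = T ↔ F = F
p6 ∧ ((p1 ⊕ p4) ↔ p2) = T ∧ F = F
p3 → (p6 ∧ ((p1 ⊕ p4) ↔ p2)) = F → F = T
¬(p3 → (p6 ∧ ((p1 ⊕ p4) ↔ p2))) = ¬T = F
¬((¬(p6 ↔ ((p4 ⊕ p3) → p4)) ⊕ (((p1 ⊕ ¬(p6 ↔ (p1 ∧ p2))) ⊕ (p3 → p4)) ∧ (p3 ↔ p2))) → p3) ⊕ ¬(p3 → (p6 ∧ ((p1 ⊕ p4) ↔ p2))) = F ⊕ F = F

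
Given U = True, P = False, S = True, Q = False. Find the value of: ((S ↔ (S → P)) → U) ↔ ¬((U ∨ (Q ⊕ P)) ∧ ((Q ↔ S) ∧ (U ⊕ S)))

True

Substituting U=True, P=False, S=True, Q=False:
S → P = True → False = False
S ↔ (S → P) = True ↔ False = False
(S ↔ (S → P)) → U = False → True = True
Q ⊕ P = False ⊕ False = False
U ∨ (Q ⊕ P) = True ∨ False = True
Q ↔ S = False ↔ True = False
U ⊕ S = True ⊕ True = False
(Q ↔ S) ∧ (U ⊕ S) = False ∧ False = False
(U ∨ (Q ⊕ P)) ∧ ((Q ↔ S) ∧ (U ⊕ S)) = True ∧ False = False
¬((U ∨ (Q ⊕ P)) ∧ ((Q ↔ S) ∧ (U ⊕ S))) = ¬False = True
((S ↔ (S → P)) → U) ↔ ¬((U ∨ (Q ⊕ P)) ∧ ((Q ↔ S) ∧ (U ⊕ S))) = True ↔ True = True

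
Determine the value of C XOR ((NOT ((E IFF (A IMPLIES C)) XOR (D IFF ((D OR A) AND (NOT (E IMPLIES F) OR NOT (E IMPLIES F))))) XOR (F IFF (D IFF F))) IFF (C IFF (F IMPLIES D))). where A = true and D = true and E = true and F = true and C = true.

A IMPLIES C = true IMPLIES true = true
E IFF (A IMPLIES C) = true IFF true = true
D OR A = true OR true = true
E IMPLIES F = true IMPLIES true = true
NOT (E IMPLIES F) = NOT true = false
E IMPLIES F = true IMPLIES true = true
NOT (E IMPLIES F) = NOT true = false
NOT (E IMPLIES F) OR NOT (E IMPLIES F) = false OR false = false
(D OR A) AND (NOT (E IMPLIES F) OR NOT (E IMPLIES F)) = true AND false = false
D IFF ((D OR A) AND (NOT (E IMPLIES F) OR NOT (E IMPLIES F))) = true IFF false = false
(E IFF (A IMPLIES C)) XOR (D IFF ((D OR A) AND (NOT (E IMPLIES F) OR NOT (E IMPLIES F)))) = true XOR false = true
NOT ((E IFF (A IMPLIES C)) XOR (D IFF ((D OR A) AND (NOT (E IMPLIES F) OR NOT (E IMPLIES F))))) = NOT true = false
D IFF F = true IFF true = true
F IFF (D IFF F) = true IFF true = true
NOT ((E IFF (A IMPLIES C)) XOR (D IFF ((D OR A) AND (NOT (E IMPLIES F) OR NOT (E IMPLIES F))))) XOR (F IFF (D IFF F)) = false XOR true = true
F IMPLIES D = true IMPLIES true = true
C IFF (F IMPLIES D) = true IFF true = true
(NOT ((E IFF (A IMPLIES C)) XOR (D IFF ((D OR A) AND (NOT (E IMPLIES F) OR NOT (E IMPLIES F))))) XOR (F IFF (D IFF F))) IFF (C IFF (F IMPLIES D)) = true IFF true = true
C XOR ((NOT ((E IFF (A IMPLIES C)) XOR (D IFF ((D OR A) AND (NOT (E IMPLIES F) OR NOT (E IMPLIES F))))) XOR (F IFF (D IFF F))) IFF (C IFF (F IMPLIES D))) = true XOR true = false

false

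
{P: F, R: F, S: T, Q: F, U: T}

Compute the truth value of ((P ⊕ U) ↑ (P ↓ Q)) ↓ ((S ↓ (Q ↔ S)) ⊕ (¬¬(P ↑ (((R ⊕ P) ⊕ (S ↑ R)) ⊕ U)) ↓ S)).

Substituting P=F, R=F, S=T, Q=F, U=T:
P ⊕ U = F ⊕ T = T
P ↓ Q = F ↓ F = T
(P ⊕ U) ↑ (P ↓ Q) = T ↑ T = F
Q ↔ S = F ↔ T = F
S ↓ (Q ↔ S) = T ↓ F = F
R ⊕ P = F ⊕ F = F
S ↑ R = T ↑ F = T
(R ⊕ P) ⊕ (S ↑ R) = F ⊕ T = T
((R ⊕ P) ⊕ (S ↑ R)) ⊕ U = T ⊕ T = F
P ↑ (((R ⊕ P) ⊕ (S ↑ R)) ⊕ U) = F ↑ F = T
¬(P ↑ (((R ⊕ P) ⊕ (S ↑ R)) ⊕ U)) = ¬T = F
¬¬(P ↑ (((R ⊕ P) ⊕ (S ↑ R)) ⊕ U)) = ¬F = T
¬¬(P ↑ (((R ⊕ P) ⊕ (S ↑ R)) ⊕ U)) ↓ S = T ↓ T = F
(S ↓ (Q ↔ S)) ⊕ (¬¬(P ↑ (((R ⊕ P) ⊕ (S ↑ R)) ⊕ U)) ↓ S) = F ⊕ F = F
((P ⊕ U) ↑ (P ↓ Q)) ↓ ((S ↓ (Q ↔ S)) ⊕ (¬¬(P ↑ (((R ⊕ P) ⊕ (S ↑ R)) ⊕ U)) ↓ S)) = F ↓ F = T

T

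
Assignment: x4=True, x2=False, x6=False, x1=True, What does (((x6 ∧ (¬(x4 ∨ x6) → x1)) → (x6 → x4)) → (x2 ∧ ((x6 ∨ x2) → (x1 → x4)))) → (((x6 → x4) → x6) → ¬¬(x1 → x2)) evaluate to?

x4 ∨ x6 = True ∨ False = True
¬(x4 ∨ x6) = ¬True = False
¬(x4 ∨ x6) → x1 = False → True = True
x6 ∧ (¬(x4 ∨ x6) → x1) = False ∧ True = False
x6 → x4 = False → True = True
(x6 ∧ (¬(x4 ∨ x6) → x1)) → (x6 → x4) = False → True = True
x6 ∨ x2 = False ∨ False = False
x1 → x4 = True → True = True
(x6 ∨ x2) → (x1 → x4) = False → True = True
x2 ∧ ((x6 ∨ x2) → (x1 → x4)) = False ∧ True = False
((x6 ∧ (¬(x4 ∨ x6) → x1)) → (x6 → x4)) → (x2 ∧ ((x6 ∨ x2) → (x1 → x4))) = True → False = False
x6 → x4 = False → True = True
(x6 → x4) → x6 = True → False = False
x1 → x2 = True → False = False
¬(x1 → x2) = ¬False = True
¬¬(x1 → x2) = ¬True = False
((x6 → x4) → x6) → ¬¬(x1 → x2) = False → False = True
(((x6 ∧ (¬(x4 ∨ x6) → x1)) → (x6 → x4)) → (x2 ∧ ((x6 ∨ x2) → (x1 → x4)))) → (((x6 → x4) → x6) → ¬¬(x1 → x2)) = False → True = True

True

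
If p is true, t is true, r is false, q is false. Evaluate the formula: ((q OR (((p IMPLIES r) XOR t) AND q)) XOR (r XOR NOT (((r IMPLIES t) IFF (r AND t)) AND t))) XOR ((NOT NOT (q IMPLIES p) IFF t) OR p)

Substituting p=True, t=True, r=False, q=False:
p IMPLIES r = True IMPLIES False = False
(p IMPLIES r) XOR t = False XOR True = True
((p IMPLIES r) XOR t) AND q = True AND False = False
q OR (((p IMPLIES r) XOR t) AND q) = False OR False = False
r IMPLIES t = False IMPLIES True = True
r AND t = False AND True = False
(r IMPLIES t) IFF (r AND t) = True IFF False = False
((r IMPLIES t) IFF (r AND t)) AND t = False AND True = False
NOT (((r IMPLIES t) IFF (r AND t)) AND t) = NOT False = True
r XOR NOT (((r IMPLIES t) IFF (r AND t)) AND t) = False XOR True = True
(q OR (((p IMPLIES r) XOR t) AND q)) XOR (r XOR NOT (((r IMPLIES t) IFF (r AND t)) AND t)) = False XOR True = True
q IMPLIES p = False IMPLIES True = True
NOT (q IMPLIES p) = NOT True = False
NOT NOT (q IMPLIES p) = NOT False = True
NOT NOT (q IMPLIES p) IFF t = True IFF True = True
(NOT NOT (q IMPLIES p) IFF t) OR p = True OR True = True
((q OR (((p IMPLIES r) XOR t) AND q)) XOR (r XOR NOT (((r IMPLIES t) IFF (r AND t)) AND t))) XOR ((NOT NOT (q IMPLIES p) IFF t) OR p) = True XOR True = False

False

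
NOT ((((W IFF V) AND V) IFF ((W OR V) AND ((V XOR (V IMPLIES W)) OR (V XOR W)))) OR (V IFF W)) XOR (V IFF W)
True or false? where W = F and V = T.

Substituting W=F, V=T:
W IFF V = F IFF T = F
(W IFF V) AND V = F AND T = F
W OR V = F OR T = T
V IMPLIES W = T IMPLIES F = F
V XOR (V IMPLIES W) = T XOR F = T
V XOR W = T XOR F = T
(V XOR (V IMPLIES W)) OR (V XOR W) = T OR T = T
(W OR V) AND ((V XOR (V IMPLIES W)) OR (V XOR W)) = T AND T = T
((W IFF V) AND V) IFF ((W OR V) AND ((V XOR (V IMPLIES W)) OR (V XOR W))) = F IFF T = F
V IFF W = T IFF F = F
(((W IFF V) AND V) IFF ((W OR V) AND ((V XOR (V IMPLIES W)) OR (V XOR W)))) OR (V IFF W) = F OR F = F
NOT ((((W IFF V) AND V) IFF ((W OR V) AND ((V XOR (V IMPLIES W)) OR (V XOR W)))) OR (V IFF W)) = NOT F = T
V IFF W = T IFF F = F
NOT ((((W IFF V) AND V) IFF ((W OR V) AND ((V XOR (V IMPLIES W)) OR (V XOR W)))) OR (V IFF W)) XOR (V IFF W) = T XOR F = T

T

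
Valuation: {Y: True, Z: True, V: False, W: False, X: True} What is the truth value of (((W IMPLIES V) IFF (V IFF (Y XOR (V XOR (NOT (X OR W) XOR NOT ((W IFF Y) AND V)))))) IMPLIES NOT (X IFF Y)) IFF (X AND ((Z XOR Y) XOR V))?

True

W IMPLIES V = False IMPLIES False = True
X OR W = True OR False = True
NOT (X OR W) = NOT True = False
W IFF Y = False IFF True = False
(W IFF Y) AND V = False AND False = False
NOT ((W IFF Y) AND V) = NOT False = True
NOT (X OR W) XOR NOT ((W IFF Y) AND V) = False XOR True = True
V XOR (NOT (X OR W) XOR NOT ((W IFF Y) AND V)) = False XOR True = True
Y XOR (V XOR (NOT (X OR W) XOR NOT ((W IFF Y) AND V))) = True XOR True = False
V IFF (Y XOR (V XOR (NOT (X OR W) XOR NOT ((W IFF Y) AND V)))) = False IFF False = True
(W IMPLIES V) IFF (V IFF (Y XOR (V XOR (NOT (X OR W) XOR NOT ((W IFF Y) AND V))))) = True IFF True = True
X IFF Y = True IFF True = True
NOT (X IFF Y) = NOT True = False
((W IMPLIES V) IFF (V IFF (Y XOR (V XOR (NOT (X OR W) XOR NOT ((W IFF Y) AND V)))))) IMPLIES NOT (X IFF Y) = True IMPLIES False = False
Z XOR Y = True XOR True = False
(Z XOR Y) XOR V = False XOR False = False
X AND ((Z XOR Y) XOR V) = True AND False = False
(((W IMPLIES V) IFF (V IFF (Y XOR (V XOR (NOT (X OR W) XOR NOT ((W IFF Y) AND V)))))) IMPLIES NOT (X IFF Y)) IFF (X AND ((Z XOR Y) XOR V)) = False IFF False = True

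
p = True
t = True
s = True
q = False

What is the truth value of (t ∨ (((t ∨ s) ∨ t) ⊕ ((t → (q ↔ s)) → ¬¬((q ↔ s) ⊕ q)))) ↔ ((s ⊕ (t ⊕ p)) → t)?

t ∨ s = True ∨ True = True
(t ∨ s) ∨ t = True ∨ True = True
q ↔ s = False ↔ True = False
t → (q ↔ s) = True → False = False
q ↔ s = False ↔ True = False
(q ↔ s) ⊕ q = False ⊕ False = False
¬((q ↔ s) ⊕ q) = ¬False = True
¬¬((q ↔ s) ⊕ q) = ¬True = False
(t → (q ↔ s)) → ¬¬((q ↔ s) ⊕ q) = False → False = True
((t ∨ s) ∨ t) ⊕ ((t → (q ↔ s)) → ¬¬((q ↔ s) ⊕ q)) = True ⊕ True = False
t ∨ (((t ∨ s) ∨ t) ⊕ ((t → (q ↔ s)) → ¬¬((q ↔ s) ⊕ q))) = True ∨ False = True
t ⊕ p = True ⊕ True = False
s ⊕ (t ⊕ p) = True ⊕ False = True
(s ⊕ (t ⊕ p)) → t = True → True = True
(t ∨ (((t ∨ s) ∨ t) ⊕ ((t → (q ↔ s)) → ¬¬((q ↔ s) ⊕ q)))) ↔ ((s ⊕ (t ⊕ p)) → t) = True ↔ True = True

True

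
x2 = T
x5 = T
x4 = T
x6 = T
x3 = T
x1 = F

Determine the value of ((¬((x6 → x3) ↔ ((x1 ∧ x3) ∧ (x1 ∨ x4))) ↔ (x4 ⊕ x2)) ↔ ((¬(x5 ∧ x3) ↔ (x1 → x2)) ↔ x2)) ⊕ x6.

F

Substituting x2=T, x5=T, x4=T, x6=T, x3=T, x1=F:
x6 → x3 = T → T = T
x1 ∧ x3 = F ∧ T = F
x1 ∨ x4 = F ∨ T = T
(x1 ∧ x3) ∧ (x1 ∨ x4) = F ∧ T = F
(x6 → x3) ↔ ((x1 ∧ x3) ∧ (x1 ∨ x4)) = T ↔ F = F
¬((x6 → x3) ↔ ((x1 ∧ x3) ∧ (x1 ∨ x4))) = ¬F = T
x4 ⊕ x2 = T ⊕ T = F
¬((x6 → x3) ↔ ((x1 ∧ x3) ∧ (x1 ∨ x4))) ↔ (x4 ⊕ x2) = T ↔ F = F
x5 ∧ x3 = T ∧ T = T
¬(x5 ∧ x3) = ¬T = F
x1 → x2 = F → T = T
¬(x5 ∧ x3) ↔ (x1 → x2) = F ↔ T = F
(¬(x5 ∧ x3) ↔ (x1 → x2)) ↔ x2 = F ↔ T = F
(¬((x6 → x3) ↔ ((x1 ∧ x3) ∧ (x1 ∨ x4))) ↔ (x4 ⊕ x2)) ↔ ((¬(x5 ∧ x3) ↔ (x1 → x2)) ↔ x2) = F ↔ F = T
((¬((x6 → x3) ↔ ((x1 ∧ x3) ∧ (x1 ∨ x4))) ↔ (x4 ⊕ x2)) ↔ ((¬(x5 ∧ x3) ↔ (x1 → x2)) ↔ x2)) ⊕ x6 = T ⊕ T = F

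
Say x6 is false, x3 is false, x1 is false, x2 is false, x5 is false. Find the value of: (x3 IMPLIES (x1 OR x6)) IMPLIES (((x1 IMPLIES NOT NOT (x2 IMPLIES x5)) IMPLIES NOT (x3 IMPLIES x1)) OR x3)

x1 OR x6 = false OR false = false
x3 IMPLIES (x1 OR x6) = false IMPLIES false = true
x2 IMPLIES x5 = false IMPLIES false = true
NOT (x2 IMPLIES x5) = NOT true = false
NOT NOT (x2 IMPLIES x5) = NOT false = true
x1 IMPLIES NOT NOT (x2 IMPLIES x5) = false IMPLIES true = true
x3 IMPLIES x1 = false IMPLIES false = true
NOT (x3 IMPLIES x1) = NOT true = false
(x1 IMPLIES NOT NOT (x2 IMPLIES x5)) IMPLIES NOT (x3 IMPLIES x1) = true IMPLIES false = false
((x1 IMPLIES NOT NOT (x2 IMPLIES x5)) IMPLIES NOT (x3 IMPLIES x1)) OR x3 = false OR false = false
(x3 IMPLIES (x1 OR x6)) IMPLIES (((x1 IMPLIES NOT NOT (x2 IMPLIES x5)) IMPLIES NOT (x3 IMPLIES x1)) OR x3) = true IMPLIES false = false

false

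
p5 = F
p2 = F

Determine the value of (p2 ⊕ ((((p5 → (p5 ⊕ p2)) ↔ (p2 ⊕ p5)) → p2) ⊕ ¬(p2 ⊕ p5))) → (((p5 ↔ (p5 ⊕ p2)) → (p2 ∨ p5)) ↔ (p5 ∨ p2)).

p5 ⊕ p2 = F ⊕ F = F
p5 → (p5 ⊕ p2) = F → F = T
p2 ⊕ p5 = F ⊕ F = F
(p5 → (p5 ⊕ p2)) ↔ (p2 ⊕ p5) = T ↔ F = F
((p5 → (p5 ⊕ p2)) ↔ (p2 ⊕ p5)) → p2 = F → F = T
p2 ⊕ p5 = F ⊕ F = F
¬(p2 ⊕ p5) = ¬F = T
(((p5 → (p5 ⊕ p2)) ↔ (p2 ⊕ p5)) → p2) ⊕ ¬(p2 ⊕ p5) = T ⊕ T = F
p2 ⊕ ((((p5 → (p5 ⊕ p2)) ↔ (p2 ⊕ p5)) → p2) ⊕ ¬(p2 ⊕ p5)) = F ⊕ F = F
p5 ⊕ p2 = F ⊕ F = F
p5 ↔ (p5 ⊕ p2) = F ↔ F = T
p2 ∨ p5 = F ∨ F = F
(p5 ↔ (p5 ⊕ p2)) → (p2 ∨ p5) = T → F = F
p5 ∨ p2 = F ∨ F = F
((p5 ↔ (p5 ⊕ p2)) → (p2 ∨ p5)) ↔ (p5 ∨ p2) = F ↔ F = T
(p2 ⊕ ((((p5 → (p5 ⊕ p2)) ↔ (p2 ⊕ p5)) → p2) ⊕ ¬(p2 ⊕ p5))) → (((p5 ↔ (p5 ⊕ p2)) → (p2 ∨ p5)) ↔ (p5 ∨ p2)) = F → T = T

T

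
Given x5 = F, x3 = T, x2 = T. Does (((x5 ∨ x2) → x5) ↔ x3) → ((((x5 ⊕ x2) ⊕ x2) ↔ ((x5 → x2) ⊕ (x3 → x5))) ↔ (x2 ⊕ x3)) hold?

T

x5 ∨ x2 = F ∨ T = T
(x5 ∨ x2) → x5 = T → F = F
((x5 ∨ x2) → x5) ↔ x3 = F ↔ T = F
x5 ⊕ x2 = F ⊕ T = T
(x5 ⊕ x2) ⊕ x2 = T ⊕ T = F
x5 → x2 = F → T = T
x3 → x5 = T → F = F
(x5 → x2) ⊕ (x3 → x5) = T ⊕ F = T
((x5 ⊕ x2) ⊕ x2) ↔ ((x5 → x2) ⊕ (x3 → x5)) = F ↔ T = F
x2 ⊕ x3 = T ⊕ T = F
(((x5 ⊕ x2) ⊕ x2) ↔ ((x5 → x2) ⊕ (x3 → x5))) ↔ (x2 ⊕ x3) = F ↔ F = T
(((x5 ∨ x2) → x5) ↔ x3) → ((((x5 ⊕ x2) ⊕ x2) ↔ ((x5 → x2) ⊕ (x3 → x5))) ↔ (x2 ⊕ x3)) = F → T = T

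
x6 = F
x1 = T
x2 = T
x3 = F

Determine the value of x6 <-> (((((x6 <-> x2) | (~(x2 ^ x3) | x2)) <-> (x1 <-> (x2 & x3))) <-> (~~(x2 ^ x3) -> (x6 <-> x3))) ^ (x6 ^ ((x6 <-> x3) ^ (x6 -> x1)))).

x6 <-> x2 = F <-> T = F
x2 ^ x3 = T ^ F = T
~(x2 ^ x3) = ~T = F
~(x2 ^ x3) | x2 = F | T = T
(x6 <-> x2) | (~(x2 ^ x3) | x2) = F | T = T
x2 & x3 = T & F = F
x1 <-> (x2 & x3) = T <-> F = F
((x6 <-> x2) | (~(x2 ^ x3) | x2)) <-> (x1 <-> (x2 & x3)) = T <-> F = F
x2 ^ x3 = T ^ F = T
~(x2 ^ x3) = ~T = F
~~(x2 ^ x3) = ~F = T
x6 <-> x3 = F <-> F = T
~~(x2 ^ x3) -> (x6 <-> x3) = T -> T = T
(((x6 <-> x2) | (~(x2 ^ x3) | x2)) <-> (x1 <-> (x2 & x3))) <-> (~~(x2 ^ x3) -> (x6 <-> x3)) = F <-> T = F
x6 <-> x3 = F <-> F = T
x6 -> x1 = F -> T = T
(x6 <-> x3) ^ (x6 -> x1) = T ^ T = F
x6 ^ ((x6 <-> x3) ^ (x6 -> x1)) = F ^ F = F
((((x6 <-> x2) | (~(x2 ^ x3) | x2)) <-> (x1 <-> (x2 & x3))) <-> (~~(x2 ^ x3) -> (x6 <-> x3))) ^ (x6 ^ ((x6 <-> x3) ^ (x6 -> x1))) = F ^ F = F
x6 <-> (((((x6 <-> x2) | (~(x2 ^ x3) | x2)) <-> (x1 <-> (x2 & x3))) <-> (~~(x2 ^ x3) -> (x6 <-> x3))) ^ (x6 ^ ((x6 <-> x3) ^ (x6 -> x1)))) = F <-> F = T

T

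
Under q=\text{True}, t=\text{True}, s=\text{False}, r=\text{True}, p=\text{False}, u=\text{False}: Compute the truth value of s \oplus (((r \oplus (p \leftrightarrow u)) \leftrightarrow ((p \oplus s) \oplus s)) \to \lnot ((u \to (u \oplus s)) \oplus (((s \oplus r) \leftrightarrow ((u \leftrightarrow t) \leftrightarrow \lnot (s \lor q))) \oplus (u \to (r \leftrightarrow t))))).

\text{False}

p \leftrightarrow u = \text{False} \leftrightarrow \text{False} = \text{True}
r \oplus (p \leftrightarrow u) = \text{True} \oplus \text{True} = \text{False}
p \oplus s = \text{False} \oplus \text{False} = \text{False}
(p \oplus s) \oplus s = \text{False} \oplus \text{False} = \text{False}
(r \oplus (p \leftrightarrow u)) \leftrightarrow ((p \oplus s) \oplus s) = \text{False} \leftrightarrow \text{False} = \text{True}
u \oplus s = \text{False} \oplus \text{False} = \text{False}
u \to (u \oplus s) = \text{False} \to \text{False} = \text{True}
s \oplus r = \text{False} \oplus \text{True} = \text{True}
u \leftrightarrow t = \text{False} \leftrightarrow \text{True} = \text{False}
s \lor q = \text{False} \lor \text{True} = \text{True}
\lnot (s \lor q) = \lnot \text{True} = \text{False}
(u \leftrightarrow t) \leftrightarrow \lnot (s \lor q) = \text{False} \leftrightarrow \text{False} = \text{True}
(s \oplus r) \leftrightarrow ((u \leftrightarrow t) \leftrightarrow \lnot (s \lor q)) = \text{True} \leftrightarrow \text{True} = \text{True}
r \leftrightarrow t = \text{True} \leftrightarrow \text{True} = \text{True}
u \to (r \leftrightarrow t) = \text{False} \to \text{True} = \text{True}
((s \oplus r) \leftrightarrow ((u \leftrightarrow t) \leftrightarrow \lnot (s \lor q))) \oplus (u \to (r \leftrightarrow t)) = \text{True} \oplus \text{True} = \text{False}
(u \to (u \oplus s)) \oplus (((s \oplus r) \leftrightarrow ((u \leftrightarrow t) \leftrightarrow \lnot (s \lor q))) \oplus (u \to (r \leftrightarrow t))) = \text{True} \oplus \text{False} = \text{True}
\lnot ((u \to (u \oplus s)) \oplus (((s \oplus r) \leftrightarrow ((u \leftrightarrow t) \leftrightarrow \lnot (s \lor q))) \oplus (u \to (r \leftrightarrow t)))) = \lnot \text{True} = \text{False}
((r \oplus (p \leftrightarrow u)) \leftrightarrow ((p \oplus s) \oplus s)) \to \lnot ((u \to (u \oplus s)) \oplus (((s \oplus r) \leftrightarrow ((u \leftrightarrow t) \leftrightarrow \lnot (s \lor q))) \oplus (u \to (r \leftrightarrow t)))) = \text{True} \to \text{False} = \text{False}
s \oplus (((r \oplus (p \leftrightarrow u)) \leftrightarrow ((p \oplus s) \oplus s)) \to \lnot ((u \to (u \oplus s)) \oplus (((s \oplus r) \leftrightarrow ((u \leftrightarrow t) \leftrightarrow \lnot (s \lor q))) \oplus (u \to (r \leftrightarrow t))))) = \text{False} \oplus \text{False} = \text{False}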